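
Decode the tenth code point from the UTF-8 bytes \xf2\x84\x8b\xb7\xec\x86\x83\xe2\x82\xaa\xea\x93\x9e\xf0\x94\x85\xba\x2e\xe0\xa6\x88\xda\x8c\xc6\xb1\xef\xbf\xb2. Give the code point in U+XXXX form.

U+FFF2

Offset 0: leading byte 0xF2 = 11110010 → 4-byte char #1 = F2 84 8B B7.
Offset 4: leading byte 0xEC = 11101100 → 3-byte char #2 = EC 86 83.
Offset 7: leading byte 0xE2 = 11100010 → 3-byte char #3 = E2 82 AA.
Offset 10: leading byte 0xEA = 11101010 → 3-byte char #4 = EA 93 9E.
Offset 13: leading byte 0xF0 = 11110000 → 4-byte char #5 = F0 94 85 BA.
Offset 17: leading byte 0x2E = 00101110 → 1-byte char #6 = 2E.
Offset 18: leading byte 0xE0 = 11100000 → 3-byte char #7 = E0 A6 88.
Offset 21: leading byte 0xDA = 11011010 → 2-byte char #8 = DA 8C.
Offset 23: leading byte 0xC6 = 11000110 → 2-byte char #9 = C6 B1.
Offset 25: leading byte 0xEF = 11101111 → 3-byte char #10 = EF BF B2.
Leading byte 0xEF = 11101111 matches 1110xxxx → 3-byte sequence.
Byte 1: 0xEF = 11101111, payload 1111 (4 bits).
Byte 2: 0xBF = 10111111 (10xxxxxx ✓), payload 111111.
Byte 3: 0xB2 = 10110010 (10xxxxxx ✓), payload 110010.
Concatenate: 1111111111110010 = 0xFFF2 (16 bits → U+FFF2).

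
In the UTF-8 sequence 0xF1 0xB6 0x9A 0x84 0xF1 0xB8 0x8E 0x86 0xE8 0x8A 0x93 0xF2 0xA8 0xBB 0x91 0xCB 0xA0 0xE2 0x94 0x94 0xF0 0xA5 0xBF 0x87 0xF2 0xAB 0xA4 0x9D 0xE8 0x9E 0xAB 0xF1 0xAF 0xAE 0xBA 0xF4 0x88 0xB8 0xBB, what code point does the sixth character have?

Offset 0: leading byte 0xF1 = 11110001 → 4-byte char #1 = F1 B6 9A 84.
Offset 4: leading byte 0xF1 = 11110001 → 4-byte char #2 = F1 B8 8E 86.
Offset 8: leading byte 0xE8 = 11101000 → 3-byte char #3 = E8 8A 93.
Offset 11: leading byte 0xF2 = 11110010 → 4-byte char #4 = F2 A8 BB 91.
Offset 15: leading byte 0xCB = 11001011 → 2-byte char #5 = CB A0.
Offset 17: leading byte 0xE2 = 11100010 → 3-byte char #6 = E2 94 94.
Leading byte 0xE2 = 11100010 matches 1110xxxx → 3-byte sequence.
Byte 1: 0xE2 = 11100010, payload 0010 (4 bits).
Byte 2: 0x94 = 10010100 (10xxxxxx ✓), payload 010100.
Byte 3: 0x94 = 10010100 (10xxxxxx ✓), payload 010100.
Concatenate: 0010010100010100 = 0x2514 (16 bits → U+2514).

U+2514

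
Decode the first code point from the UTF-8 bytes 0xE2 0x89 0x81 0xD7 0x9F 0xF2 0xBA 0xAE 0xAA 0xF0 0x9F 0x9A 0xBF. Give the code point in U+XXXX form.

Offset 0: leading byte 0xE2 = 11100010 → 3-byte char #1 = E2 89 81.
Leading byte 0xE2 = 11100010 matches 1110xxxx → 3-byte sequence.
Byte 1: 0xE2 = 11100010, payload 0010 (4 bits).
Byte 2: 0x89 = 10001001 (10xxxxxx ✓), payload 001001.
Byte 3: 0x81 = 10000001 (10xxxxxx ✓), payload 000001.
Concatenate: 0010001001000001 = 0x2241 (16 bits → U+2241).

U+2241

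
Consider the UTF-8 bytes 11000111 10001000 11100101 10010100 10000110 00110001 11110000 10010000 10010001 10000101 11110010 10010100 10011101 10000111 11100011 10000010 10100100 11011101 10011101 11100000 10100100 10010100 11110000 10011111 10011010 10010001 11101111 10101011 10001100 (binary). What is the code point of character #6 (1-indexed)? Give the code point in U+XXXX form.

Offset 0: leading byte 0xC7 = 11000111 → 2-byte char #1 = C7 88.
Offset 2: leading byte 0xE5 = 11100101 → 3-byte char #2 = E5 94 86.
Offset 5: leading byte 0x31 = 00110001 → 1-byte char #3 = 31.
Offset 6: leading byte 0xF0 = 11110000 → 4-byte char #4 = F0 90 91 85.
Offset 10: leading byte 0xF2 = 11110010 → 4-byte char #5 = F2 94 9D 87.
Offset 14: leading byte 0xE3 = 11100011 → 3-byte char #6 = E3 82 A4.
Leading byte 0xE3 = 11100011 matches 1110xxxx → 3-byte sequence.
Byte 1: 0xE3 = 11100011, payload 0011 (4 bits).
Byte 2: 0x82 = 10000010 (10xxxxxx ✓), payload 000010.
Byte 3: 0xA4 = 10100100 (10xxxxxx ✓), payload 100100.
Concatenate: 0011000010100100 = 0x30A4 (16 bits → U+30A4).

U+30A4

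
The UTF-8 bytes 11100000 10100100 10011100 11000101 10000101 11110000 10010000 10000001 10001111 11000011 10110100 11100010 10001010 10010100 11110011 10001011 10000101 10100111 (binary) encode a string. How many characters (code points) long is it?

6

Byte at offset 0: 0xE0 = 11100000 → 3-byte char (#1). Advance 3.
Byte at offset 3: 0xC5 = 11000101 → 2-byte char (#2). Advance 2.
Byte at offset 5: 0xF0 = 11110000 → 4-byte char (#3). Advance 4.
Byte at offset 9: 0xC3 = 11000011 → 2-byte char (#4). Advance 2.
Byte at offset 11: 0xE2 = 11100010 → 3-byte char (#5). Advance 3.
Byte at offset 14: 0xF3 = 11110011 → 4-byte char (#6). Advance 4.
Reached end at offset 18 after 6 code points.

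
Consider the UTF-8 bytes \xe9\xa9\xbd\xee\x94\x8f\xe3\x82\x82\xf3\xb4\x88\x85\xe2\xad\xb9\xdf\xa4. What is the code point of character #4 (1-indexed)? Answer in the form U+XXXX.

U+F4205

Offset 0: leading byte 0xE9 = 11101001 → 3-byte char #1 = E9 A9 BD.
Offset 3: leading byte 0xEE = 11101110 → 3-byte char #2 = EE 94 8F.
Offset 6: leading byte 0xE3 = 11100011 → 3-byte char #3 = E3 82 82.
Offset 9: leading byte 0xF3 = 11110011 → 4-byte char #4 = F3 B4 88 85.
Leading byte 0xF3 = 11110011 matches 11110xxx → 4-byte sequence.
Byte 1: 0xF3 = 11110011, payload 011 (3 bits).
Byte 2: 0xB4 = 10110100 (10xxxxxx ✓), payload 110100.
Byte 3: 0x88 = 10001000 (10xxxxxx ✓), payload 001000.
Byte 4: 0x85 = 10000101 (10xxxxxx ✓), payload 000101.
Concatenate: 011110100001000000101 = 0xF4205 (21 bits → U+F4205).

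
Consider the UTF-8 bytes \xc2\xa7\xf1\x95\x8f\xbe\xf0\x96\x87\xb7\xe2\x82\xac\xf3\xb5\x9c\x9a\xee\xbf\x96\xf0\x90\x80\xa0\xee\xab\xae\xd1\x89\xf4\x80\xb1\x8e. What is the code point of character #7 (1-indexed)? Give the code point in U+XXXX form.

U+10020

Offset 0: leading byte 0xC2 = 11000010 → 2-byte char #1 = C2 A7.
Offset 2: leading byte 0xF1 = 11110001 → 4-byte char #2 = F1 95 8F BE.
Offset 6: leading byte 0xF0 = 11110000 → 4-byte char #3 = F0 96 87 B7.
Offset 10: leading byte 0xE2 = 11100010 → 3-byte char #4 = E2 82 AC.
Offset 13: leading byte 0xF3 = 11110011 → 4-byte char #5 = F3 B5 9C 9A.
Offset 17: leading byte 0xEE = 11101110 → 3-byte char #6 = EE BF 96.
Offset 20: leading byte 0xF0 = 11110000 → 4-byte char #7 = F0 90 80 A0.
Leading byte 0xF0 = 11110000 matches 11110xxx → 4-byte sequence.
Byte 1: 0xF0 = 11110000, payload 000 (3 bits).
Byte 2: 0x90 = 10010000 (10xxxxxx ✓), payload 010000.
Byte 3: 0x80 = 10000000 (10xxxxxx ✓), payload 000000.
Byte 4: 0xA0 = 10100000 (10xxxxxx ✓), payload 100000.
Concatenate: 000010000000000100000 = 0x10020 (21 bits → U+10020).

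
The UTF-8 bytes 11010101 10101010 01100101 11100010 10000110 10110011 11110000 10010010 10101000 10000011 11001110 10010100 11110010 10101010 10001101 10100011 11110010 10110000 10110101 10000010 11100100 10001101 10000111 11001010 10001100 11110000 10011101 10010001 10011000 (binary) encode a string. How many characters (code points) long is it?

10

Byte at offset 0: 0xD5 = 11010101 → 2-byte char (#1). Advance 2.
Byte at offset 2: 0x65 = 01100101 → 1-byte char (#2). Advance 1.
Byte at offset 3: 0xE2 = 11100010 → 3-byte char (#3). Advance 3.
Byte at offset 6: 0xF0 = 11110000 → 4-byte char (#4). Advance 4.
Byte at offset 10: 0xCE = 11001110 → 2-byte char (#5). Advance 2.
Byte at offset 12: 0xF2 = 11110010 → 4-byte char (#6). Advance 4.
Byte at offset 16: 0xF2 = 11110010 → 4-byte char (#7). Advance 4.
Byte at offset 20: 0xE4 = 11100100 → 3-byte char (#8). Advance 3.
Byte at offset 23: 0xCA = 11001010 → 2-byte char (#9). Advance 2.
Byte at offset 25: 0xF0 = 11110000 → 4-byte char (#10). Advance 4.
Reached end at offset 29 after 10 code points.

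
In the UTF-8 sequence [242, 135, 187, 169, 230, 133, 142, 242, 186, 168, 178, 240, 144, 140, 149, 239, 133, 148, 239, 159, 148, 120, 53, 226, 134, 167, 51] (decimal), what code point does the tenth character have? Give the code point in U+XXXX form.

U+0033

Offset 0: leading byte 0xF2 = 11110010 → 4-byte char #1 = F2 87 BB A9.
Offset 4: leading byte 0xE6 = 11100110 → 3-byte char #2 = E6 85 8E.
Offset 7: leading byte 0xF2 = 11110010 → 4-byte char #3 = F2 BA A8 B2.
Offset 11: leading byte 0xF0 = 11110000 → 4-byte char #4 = F0 90 8C 95.
Offset 15: leading byte 0xEF = 11101111 → 3-byte char #5 = EF 85 94.
Offset 18: leading byte 0xEF = 11101111 → 3-byte char #6 = EF 9F 94.
Offset 21: leading byte 0x78 = 01111000 → 1-byte char #7 = 78.
Offset 22: leading byte 0x35 = 00110101 → 1-byte char #8 = 35.
Offset 23: leading byte 0xE2 = 11100010 → 3-byte char #9 = E2 86 A7.
Offset 26: leading byte 0x33 = 00110011 → 1-byte char #10 = 33.
Leading byte 0x33 = 00110011 matches 0xxxxxxx → 1-byte sequence.
Byte 1: 0x33 = 00110011, payload 0110011 (7 bits).
Concatenate: 0110011 = 0x33 (7 bits → U+0033).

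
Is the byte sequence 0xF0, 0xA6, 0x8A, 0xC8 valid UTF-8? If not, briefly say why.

Leading byte 0xF0 = 11110000 → 4-byte form.
Byte 4 is 0xC8 = 11001000, which is not 10xxxxxx — expected a continuation byte.

invalid (non-continuation byte where continuation expected)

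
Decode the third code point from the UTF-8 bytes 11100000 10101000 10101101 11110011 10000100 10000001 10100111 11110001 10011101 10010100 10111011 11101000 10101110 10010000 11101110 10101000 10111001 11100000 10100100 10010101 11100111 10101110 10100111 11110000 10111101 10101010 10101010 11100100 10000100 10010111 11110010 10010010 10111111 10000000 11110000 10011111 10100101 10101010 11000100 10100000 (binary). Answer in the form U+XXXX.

U+5D53B

Offset 0: leading byte 0xE0 = 11100000 → 3-byte char #1 = E0 A8 AD.
Offset 3: leading byte 0xF3 = 11110011 → 4-byte char #2 = F3 84 81 A7.
Offset 7: leading byte 0xF1 = 11110001 → 4-byte char #3 = F1 9D 94 BB.
Leading byte 0xF1 = 11110001 matches 11110xxx → 4-byte sequence.
Byte 1: 0xF1 = 11110001, payload 001 (3 bits).
Byte 2: 0x9D = 10011101 (10xxxxxx ✓), payload 011101.
Byte 3: 0x94 = 10010100 (10xxxxxx ✓), payload 010100.
Byte 4: 0xBB = 10111011 (10xxxxxx ✓), payload 111011.
Concatenate: 001011101010100111011 = 0x5D53B (21 bits → U+5D53B).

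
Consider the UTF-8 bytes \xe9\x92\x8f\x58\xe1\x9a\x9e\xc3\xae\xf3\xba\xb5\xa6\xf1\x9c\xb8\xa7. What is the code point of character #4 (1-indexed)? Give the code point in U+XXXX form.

Offset 0: leading byte 0xE9 = 11101001 → 3-byte char #1 = E9 92 8F.
Offset 3: leading byte 0x58 = 01011000 → 1-byte char #2 = 58.
Offset 4: leading byte 0xE1 = 11100001 → 3-byte char #3 = E1 9A 9E.
Offset 7: leading byte 0xC3 = 11000011 → 2-byte char #4 = C3 AE.
Leading byte 0xC3 = 11000011 matches 110xxxxx → 2-byte sequence.
Byte 1: 0xC3 = 11000011, payload 00011 (5 bits).
Byte 2: 0xAE = 10101110 (10xxxxxx ✓), payload 101110.
Concatenate: 00011101110 = 0xEE (11 bits → U+00EE).

U+00EE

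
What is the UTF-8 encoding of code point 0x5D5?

D7 95

U+05D5 = 0x5D5 = 1493 decimal. In range U+0080–U+07FF → 2-byte form: 110xxxxx 10xxxxxx.
Binary (11 bits): 10111010101.
Split 5+6: 10111 | 010101.
Byte 1: 11010111 = 0xD7.
Byte 2: 10010101 = 0x95.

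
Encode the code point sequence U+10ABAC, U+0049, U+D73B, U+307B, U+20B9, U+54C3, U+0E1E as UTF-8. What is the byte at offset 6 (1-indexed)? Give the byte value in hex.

1-indexed offset 6 is 0-indexed offset 5.
U+10ABAC → 4-byte form F4 8A AE AC at offsets 0–3.
U+0049 → 1-byte form 49 at offsets 4–4.
U+D73B → 3-byte form ED 9C BB at offsets 5–7.
Offset 5 falls in char 3's range; it's byte 1 of ED 9C BB = 0xED.

0xED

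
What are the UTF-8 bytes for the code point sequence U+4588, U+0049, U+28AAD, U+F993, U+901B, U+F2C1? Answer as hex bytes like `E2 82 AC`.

E4 96 88 49 F0 A8 AA AD EF A6 93 E9 80 9B EF 8B 81

U+4588: 3-byte form → E4 96 88.
U+0049: 1-byte form → 49.
U+28AAD: 4-byte form → F0 A8 AA AD.
U+F993: 3-byte form → EF A6 93.
U+901B: 3-byte form → E9 80 9B.
U+F2C1: 3-byte form → EF 8B 81.
Concatenated (17 bytes): E4 96 88 49 F0 A8 AA AD EF A6 93 E9 80 9B EF 8B 81.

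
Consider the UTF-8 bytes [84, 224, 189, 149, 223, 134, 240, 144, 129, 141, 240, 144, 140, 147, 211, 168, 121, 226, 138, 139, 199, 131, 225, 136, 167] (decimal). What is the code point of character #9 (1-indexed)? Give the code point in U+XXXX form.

U+01C3

Offset 0: leading byte 0x54 = 01010100 → 1-byte char #1 = 54.
Offset 1: leading byte 0xE0 = 11100000 → 3-byte char #2 = E0 BD 95.
Offset 4: leading byte 0xDF = 11011111 → 2-byte char #3 = DF 86.
Offset 6: leading byte 0xF0 = 11110000 → 4-byte char #4 = F0 90 81 8D.
Offset 10: leading byte 0xF0 = 11110000 → 4-byte char #5 = F0 90 8C 93.
Offset 14: leading byte 0xD3 = 11010011 → 2-byte char #6 = D3 A8.
Offset 16: leading byte 0x79 = 01111001 → 1-byte char #7 = 79.
Offset 17: leading byte 0xE2 = 11100010 → 3-byte char #8 = E2 8A 8B.
Offset 20: leading byte 0xC7 = 11000111 → 2-byte char #9 = C7 83.
Leading byte 0xC7 = 11000111 matches 110xxxxx → 2-byte sequence.
Byte 1: 0xC7 = 11000111, payload 00111 (5 bits).
Byte 2: 0x83 = 10000011 (10xxxxxx ✓), payload 000011.
Concatenate: 00111000011 = 0x1C3 (11 bits → U+01C3).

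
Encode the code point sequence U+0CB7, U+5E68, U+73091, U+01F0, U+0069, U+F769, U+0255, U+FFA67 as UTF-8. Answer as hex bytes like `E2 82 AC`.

U+0CB7: 3-byte form → E0 B2 B7.
U+5E68: 3-byte form → E5 B9 A8.
U+73091: 4-byte form → F1 B3 82 91.
U+01F0: 2-byte form → C7 B0.
U+0069: 1-byte form → 69.
U+F769: 3-byte form → EF 9D A9.
U+0255: 2-byte form → C9 95.
U+FFA67: 4-byte form → F3 BF A9 A7.
Concatenated (22 bytes): E0 B2 B7 E5 B9 A8 F1 B3 82 91 C7 B0 69 EF 9D A9 C9 95 F3 BF A9 A7.

E0 B2 B7 E5 B9 A8 F1 B3 82 91 C7 B0 69 EF 9D A9 C9 95 F3 BF A9 A7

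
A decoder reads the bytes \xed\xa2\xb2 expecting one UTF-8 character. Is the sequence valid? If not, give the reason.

Structurally a 3-byte sequence; payload = 0xD8B2.
But 0xD8B2 is in U+D800–U+DFFF, the surrogate range. Surrogates are not Unicode scalar values and are forbidden in UTF-8.

invalid (encodes a surrogate (U+D800–U+DFFF))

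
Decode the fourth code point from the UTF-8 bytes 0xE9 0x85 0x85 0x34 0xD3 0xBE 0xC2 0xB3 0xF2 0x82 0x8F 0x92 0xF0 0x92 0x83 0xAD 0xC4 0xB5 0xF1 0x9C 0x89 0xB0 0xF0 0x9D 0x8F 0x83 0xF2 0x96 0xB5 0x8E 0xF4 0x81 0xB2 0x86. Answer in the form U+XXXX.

Offset 0: leading byte 0xE9 = 11101001 → 3-byte char #1 = E9 85 85.
Offset 3: leading byte 0x34 = 00110100 → 1-byte char #2 = 34.
Offset 4: leading byte 0xD3 = 11010011 → 2-byte char #3 = D3 BE.
Offset 6: leading byte 0xC2 = 11000010 → 2-byte char #4 = C2 B3.
Leading byte 0xC2 = 11000010 matches 110xxxxx → 2-byte sequence.
Byte 1: 0xC2 = 11000010, payload 00010 (5 bits).
Byte 2: 0xB3 = 10110011 (10xxxxxx ✓), payload 110011.
Concatenate: 00010110011 = 0xB3 (11 bits → U+00B3).

U+00B3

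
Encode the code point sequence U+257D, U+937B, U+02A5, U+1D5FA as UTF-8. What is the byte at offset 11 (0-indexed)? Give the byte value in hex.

0xBA

U+257D → 3-byte form E2 95 BD at offsets 0–2.
U+937B → 3-byte form E9 8D BB at offsets 3–5.
U+02A5 → 2-byte form CA A5 at offsets 6–7.
U+1D5FA → 4-byte form F0 9D 97 BA at offsets 8–11.
Offset 11 falls in char 4's range; it's byte 4 of F0 9D 97 BA = 0xBA.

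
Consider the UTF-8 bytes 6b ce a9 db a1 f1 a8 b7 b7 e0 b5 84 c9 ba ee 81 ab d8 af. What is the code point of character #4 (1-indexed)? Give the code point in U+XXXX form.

U+68DF7

Offset 0: leading byte 0x6B = 01101011 → 1-byte char #1 = 6B.
Offset 1: leading byte 0xCE = 11001110 → 2-byte char #2 = CE A9.
Offset 3: leading byte 0xDB = 11011011 → 2-byte char #3 = DB A1.
Offset 5: leading byte 0xF1 = 11110001 → 4-byte char #4 = F1 A8 B7 B7.
Leading byte 0xF1 = 11110001 matches 11110xxx → 4-byte sequence.
Byte 1: 0xF1 = 11110001, payload 001 (3 bits).
Byte 2: 0xA8 = 10101000 (10xxxxxx ✓), payload 101000.
Byte 3: 0xB7 = 10110111 (10xxxxxx ✓), payload 110111.
Byte 4: 0xB7 = 10110111 (10xxxxxx ✓), payload 110111.
Concatenate: 001101000110111110111 = 0x68DF7 (21 bits → U+68DF7).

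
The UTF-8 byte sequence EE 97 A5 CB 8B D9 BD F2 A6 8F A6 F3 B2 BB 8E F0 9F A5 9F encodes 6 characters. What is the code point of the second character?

Offset 0: leading byte 0xEE = 11101110 → 3-byte char #1 = EE 97 A5.
Offset 3: leading byte 0xCB = 11001011 → 2-byte char #2 = CB 8B.
Leading byte 0xCB = 11001011 matches 110xxxxx → 2-byte sequence.
Byte 1: 0xCB = 11001011, payload 01011 (5 bits).
Byte 2: 0x8B = 10001011 (10xxxxxx ✓), payload 001011.
Concatenate: 01011001011 = 0x2CB (11 bits → U+02CB).

U+02CB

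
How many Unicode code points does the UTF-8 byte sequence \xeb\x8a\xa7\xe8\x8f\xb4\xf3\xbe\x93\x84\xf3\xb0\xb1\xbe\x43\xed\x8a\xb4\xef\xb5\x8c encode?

Byte at offset 0: 0xEB = 11101011 → 3-byte char (#1). Advance 3.
Byte at offset 3: 0xE8 = 11101000 → 3-byte char (#2). Advance 3.
Byte at offset 6: 0xF3 = 11110011 → 4-byte char (#3). Advance 4.
Byte at offset 10: 0xF3 = 11110011 → 4-byte char (#4). Advance 4.
Byte at offset 14: 0x43 = 01000011 → 1-byte char (#5). Advance 1.
Byte at offset 15: 0xED = 11101101 → 3-byte char (#6). Advance 3.
Byte at offset 18: 0xEF = 11101111 → 3-byte char (#7). Advance 3.
Reached end at offset 21 after 7 code points.

7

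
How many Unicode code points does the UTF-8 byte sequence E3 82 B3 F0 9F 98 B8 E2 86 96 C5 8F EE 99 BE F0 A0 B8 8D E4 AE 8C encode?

7

Byte at offset 0: 0xE3 = 11100011 → 3-byte char (#1). Advance 3.
Byte at offset 3: 0xF0 = 11110000 → 4-byte char (#2). Advance 4.
Byte at offset 7: 0xE2 = 11100010 → 3-byte char (#3). Advance 3.
Byte at offset 10: 0xC5 = 11000101 → 2-byte char (#4). Advance 2.
Byte at offset 12: 0xEE = 11101110 → 3-byte char (#5). Advance 3.
Byte at offset 15: 0xF0 = 11110000 → 4-byte char (#6). Advance 4.
Byte at offset 19: 0xE4 = 11100100 → 3-byte char (#7). Advance 3.
Reached end at offset 22 after 7 code points.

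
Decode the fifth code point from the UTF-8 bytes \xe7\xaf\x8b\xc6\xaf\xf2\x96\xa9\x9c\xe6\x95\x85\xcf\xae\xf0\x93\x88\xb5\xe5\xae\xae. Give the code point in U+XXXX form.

Offset 0: leading byte 0xE7 = 11100111 → 3-byte char #1 = E7 AF 8B.
Offset 3: leading byte 0xC6 = 11000110 → 2-byte char #2 = C6 AF.
Offset 5: leading byte 0xF2 = 11110010 → 4-byte char #3 = F2 96 A9 9C.
Offset 9: leading byte 0xE6 = 11100110 → 3-byte char #4 = E6 95 85.
Offset 12: leading byte 0xCF = 11001111 → 2-byte char #5 = CF AE.
Leading byte 0xCF = 11001111 matches 110xxxxx → 2-byte sequence.
Byte 1: 0xCF = 11001111, payload 01111 (5 bits).
Byte 2: 0xAE = 10101110 (10xxxxxx ✓), payload 101110.
Concatenate: 01111101110 = 0x3EE (11 bits → U+03EE).

U+03EE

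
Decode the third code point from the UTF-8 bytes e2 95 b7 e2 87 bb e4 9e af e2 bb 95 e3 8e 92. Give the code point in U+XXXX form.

U+47AF

Offset 0: leading byte 0xE2 = 11100010 → 3-byte char #1 = E2 95 B7.
Offset 3: leading byte 0xE2 = 11100010 → 3-byte char #2 = E2 87 BB.
Offset 6: leading byte 0xE4 = 11100100 → 3-byte char #3 = E4 9E AF.
Leading byte 0xE4 = 11100100 matches 1110xxxx → 3-byte sequence.
Byte 1: 0xE4 = 11100100, payload 0100 (4 bits).
Byte 2: 0x9E = 10011110 (10xxxxxx ✓), payload 011110.
Byte 3: 0xAF = 10101111 (10xxxxxx ✓), payload 101111.
Concatenate: 0100011110101111 = 0x47AF (16 bits → U+47AF).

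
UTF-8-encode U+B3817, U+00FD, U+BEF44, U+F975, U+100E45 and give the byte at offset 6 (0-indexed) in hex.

U+B3817 → 4-byte form F2 B3 A0 97 at offsets 0–3.
U+00FD → 2-byte form C3 BD at offsets 4–5.
U+BEF44 → 4-byte form F2 BE BD 84 at offsets 6–9.
Offset 6 falls in char 3's range; it's byte 1 of F2 BE BD 84 = 0xF2.

0xF2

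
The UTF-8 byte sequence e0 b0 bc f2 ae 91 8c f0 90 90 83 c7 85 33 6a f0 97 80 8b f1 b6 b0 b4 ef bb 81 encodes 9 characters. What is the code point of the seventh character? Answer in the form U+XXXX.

Offset 0: leading byte 0xE0 = 11100000 → 3-byte char #1 = E0 B0 BC.
Offset 3: leading byte 0xF2 = 11110010 → 4-byte char #2 = F2 AE 91 8C.
Offset 7: leading byte 0xF0 = 11110000 → 4-byte char #3 = F0 90 90 83.
Offset 11: leading byte 0xC7 = 11000111 → 2-byte char #4 = C7 85.
Offset 13: leading byte 0x33 = 00110011 → 1-byte char #5 = 33.
Offset 14: leading byte 0x6A = 01101010 → 1-byte char #6 = 6A.
Offset 15: leading byte 0xF0 = 11110000 → 4-byte char #7 = F0 97 80 8B.
Leading byte 0xF0 = 11110000 matches 11110xxx → 4-byte sequence.
Byte 1: 0xF0 = 11110000, payload 000 (3 bits).
Byte 2: 0x97 = 10010111 (10xxxxxx ✓), payload 010111.
Byte 3: 0x80 = 10000000 (10xxxxxx ✓), payload 000000.
Byte 4: 0x8B = 10001011 (10xxxxxx ✓), payload 001011.
Concatenate: 000010111000000001011 = 0x1700B (21 bits → U+1700B).

U+1700B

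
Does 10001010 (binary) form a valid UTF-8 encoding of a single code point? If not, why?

Byte 0x8A = 10001010 has the form 10xxxxxx — a continuation byte — but there is no preceding leading byte.

invalid (continuation byte with no leading byte)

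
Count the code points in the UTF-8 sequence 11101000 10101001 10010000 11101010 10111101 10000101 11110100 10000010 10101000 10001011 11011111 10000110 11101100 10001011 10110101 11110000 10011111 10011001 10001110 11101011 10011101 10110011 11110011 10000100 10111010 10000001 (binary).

Byte at offset 0: 0xE8 = 11101000 → 3-byte char (#1). Advance 3.
Byte at offset 3: 0xEA = 11101010 → 3-byte char (#2). Advance 3.
Byte at offset 6: 0xF4 = 11110100 → 4-byte char (#3). Advance 4.
Byte at offset 10: 0xDF = 11011111 → 2-byte char (#4). Advance 2.
Byte at offset 12: 0xEC = 11101100 → 3-byte char (#5). Advance 3.
Byte at offset 15: 0xF0 = 11110000 → 4-byte char (#6). Advance 4.
Byte at offset 19: 0xEB = 11101011 → 3-byte char (#7). Advance 3.
Byte at offset 22: 0xF3 = 11110011 → 4-byte char (#8). Advance 4.
Reached end at offset 26 after 8 code points.

8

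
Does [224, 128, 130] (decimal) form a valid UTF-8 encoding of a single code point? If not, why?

Leading byte 0xE0 = 11100000 → 3-byte form.
Continuation bytes all match 10xxxxxx. Payload decodes to 0x2.
But 0x2 < 0x800, the minimum for a 3-byte sequence — this is an overlong encoding.

invalid (overlong encoding)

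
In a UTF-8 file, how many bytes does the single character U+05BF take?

2

U+05BF = 0x5BF. UTF-8 uses 1 byte below 0x80, 2 below 0x800, 3 below 0x10000, 4 up to 0x10FFFF. 0x5BF is in U+0080–U+07FF → 2 bytes.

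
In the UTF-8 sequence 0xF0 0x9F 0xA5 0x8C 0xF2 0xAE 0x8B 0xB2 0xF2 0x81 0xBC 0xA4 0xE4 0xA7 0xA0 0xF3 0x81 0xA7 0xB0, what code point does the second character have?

U+AE2F2

Offset 0: leading byte 0xF0 = 11110000 → 4-byte char #1 = F0 9F A5 8C.
Offset 4: leading byte 0xF2 = 11110010 → 4-byte char #2 = F2 AE 8B B2.
Leading byte 0xF2 = 11110010 matches 11110xxx → 4-byte sequence.
Byte 1: 0xF2 = 11110010, payload 010 (3 bits).
Byte 2: 0xAE = 10101110 (10xxxxxx ✓), payload 101110.
Byte 3: 0x8B = 10001011 (10xxxxxx ✓), payload 001011.
Byte 4: 0xB2 = 10110010 (10xxxxxx ✓), payload 110010.
Concatenate: 010101110001011110010 = 0xAE2F2 (21 bits → U+AE2F2).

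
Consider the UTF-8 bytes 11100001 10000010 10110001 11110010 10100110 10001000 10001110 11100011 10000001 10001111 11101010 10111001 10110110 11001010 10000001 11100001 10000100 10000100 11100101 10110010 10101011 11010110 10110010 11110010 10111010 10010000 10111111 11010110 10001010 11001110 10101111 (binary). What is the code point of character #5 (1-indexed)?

Offset 0: leading byte 0xE1 = 11100001 → 3-byte char #1 = E1 82 B1.
Offset 3: leading byte 0xF2 = 11110010 → 4-byte char #2 = F2 A6 88 8E.
Offset 7: leading byte 0xE3 = 11100011 → 3-byte char #3 = E3 81 8F.
Offset 10: leading byte 0xEA = 11101010 → 3-byte char #4 = EA B9 B6.
Offset 13: leading byte 0xCA = 11001010 → 2-byte char #5 = CA 81.
Leading byte 0xCA = 11001010 matches 110xxxxx → 2-byte sequence.
Byte 1: 0xCA = 11001010, payload 01010 (5 bits).
Byte 2: 0x81 = 10000001 (10xxxxxx ✓), payload 000001.
Concatenate: 01010000001 = 0x281 (11 bits → U+0281).

U+0281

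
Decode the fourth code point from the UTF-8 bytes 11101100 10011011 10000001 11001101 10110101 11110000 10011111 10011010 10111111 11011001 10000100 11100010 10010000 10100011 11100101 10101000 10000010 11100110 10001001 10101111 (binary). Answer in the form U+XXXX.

U+0644

Offset 0: leading byte 0xEC = 11101100 → 3-byte char #1 = EC 9B 81.
Offset 3: leading byte 0xCD = 11001101 → 2-byte char #2 = CD B5.
Offset 5: leading byte 0xF0 = 11110000 → 4-byte char #3 = F0 9F 9A BF.
Offset 9: leading byte 0xD9 = 11011001 → 2-byte char #4 = D9 84.
Leading byte 0xD9 = 11011001 matches 110xxxxx → 2-byte sequence.
Byte 1: 0xD9 = 11011001, payload 11001 (5 bits).
Byte 2: 0x84 = 10000100 (10xxxxxx ✓), payload 000100.
Concatenate: 11001000100 = 0x644 (11 bits → U+0644).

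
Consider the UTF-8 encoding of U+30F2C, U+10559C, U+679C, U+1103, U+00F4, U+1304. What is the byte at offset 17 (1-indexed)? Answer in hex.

0xE1

1-indexed offset 17 is 0-indexed offset 16.
U+30F2C → 4-byte form F0 B0 BC AC at offsets 0–3.
U+10559C → 4-byte form F4 85 96 9C at offsets 4–7.
U+679C → 3-byte form E6 9E 9C at offsets 8–10.
U+1103 → 3-byte form E1 84 83 at offsets 11–13.
U+00F4 → 2-byte form C3 B4 at offsets 14–15.
U+1304 → 3-byte form E1 8C 84 at offsets 16–18.
Offset 16 falls in char 6's range; it's byte 1 of E1 8C 84 = 0xE1.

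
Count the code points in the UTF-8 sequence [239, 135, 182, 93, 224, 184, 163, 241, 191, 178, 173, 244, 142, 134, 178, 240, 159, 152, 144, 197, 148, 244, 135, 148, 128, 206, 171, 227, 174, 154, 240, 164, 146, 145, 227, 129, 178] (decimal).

Byte at offset 0: 0xEF = 11101111 → 3-byte char (#1). Advance 3.
Byte at offset 3: 0x5D = 01011101 → 1-byte char (#2). Advance 1.
Byte at offset 4: 0xE0 = 11100000 → 3-byte char (#3). Advance 3.
Byte at offset 7: 0xF1 = 11110001 → 4-byte char (#4). Advance 4.
Byte at offset 11: 0xF4 = 11110100 → 4-byte char (#5). Advance 4.
Byte at offset 15: 0xF0 = 11110000 → 4-byte char (#6). Advance 4.
Byte at offset 19: 0xC5 = 11000101 → 2-byte char (#7). Advance 2.
Byte at offset 21: 0xF4 = 11110100 → 4-byte char (#8). Advance 4.
Byte at offset 25: 0xCE = 11001110 → 2-byte char (#9). Advance 2.
Byte at offset 27: 0xE3 = 11100011 → 3-byte char (#10). Advance 3.
Byte at offset 30: 0xF0 = 11110000 → 4-byte char (#11). Advance 4.
Byte at offset 34: 0xE3 = 11100011 → 3-byte char (#12). Advance 3.
Reached end at offset 37 after 12 code points.

12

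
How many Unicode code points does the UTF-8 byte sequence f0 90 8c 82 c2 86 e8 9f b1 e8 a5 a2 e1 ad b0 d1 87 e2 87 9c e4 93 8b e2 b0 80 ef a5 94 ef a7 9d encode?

11

Byte at offset 0: 0xF0 = 11110000 → 4-byte char (#1). Advance 4.
Byte at offset 4: 0xC2 = 11000010 → 2-byte char (#2). Advance 2.
Byte at offset 6: 0xE8 = 11101000 → 3-byte char (#3). Advance 3.
Byte at offset 9: 0xE8 = 11101000 → 3-byte char (#4). Advance 3.
Byte at offset 12: 0xE1 = 11100001 → 3-byte char (#5). Advance 3.
Byte at offset 15: 0xD1 = 11010001 → 2-byte char (#6). Advance 2.
Byte at offset 17: 0xE2 = 11100010 → 3-byte char (#7). Advance 3.
Byte at offset 20: 0xE4 = 11100100 → 3-byte char (#8). Advance 3.
Byte at offset 23: 0xE2 = 11100010 → 3-byte char (#9). Advance 3.
Byte at offset 26: 0xEF = 11101111 → 3-byte char (#10). Advance 3.
Byte at offset 29: 0xEF = 11101111 → 3-byte char (#11). Advance 3.
Reached end at offset 32 after 11 code points.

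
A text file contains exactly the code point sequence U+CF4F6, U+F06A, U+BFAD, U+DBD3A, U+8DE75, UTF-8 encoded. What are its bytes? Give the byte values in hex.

U+CF4F6: 4-byte form → F3 8F 93 B6.
U+F06A: 3-byte form → EF 81 AA.
U+BFAD: 3-byte form → EB BE AD.
U+DBD3A: 4-byte form → F3 9B B4 BA.
U+8DE75: 4-byte form → F2 8D B9 B5.
Concatenated (18 bytes): F3 8F 93 B6 EF 81 AA EB BE AD F3 9B B4 BA F2 8D B9 B5.

F3 8F 93 B6 EF 81 AA EB BE AD F3 9B B4 BA F2 8D B9 B5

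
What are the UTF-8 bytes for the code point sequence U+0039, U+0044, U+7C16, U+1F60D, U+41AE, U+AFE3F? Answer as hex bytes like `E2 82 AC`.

U+0039: 1-byte form → 39.
U+0044: 1-byte form → 44.
U+7C16: 3-byte form → E7 B0 96.
U+1F60D: 4-byte form → F0 9F 98 8D.
U+41AE: 3-byte form → E4 86 AE.
U+AFE3F: 4-byte form → F2 AF B8 BF.
Concatenated (16 bytes): 39 44 E7 B0 96 F0 9F 98 8D E4 86 AE F2 AF B8 BF.

39 44 E7 B0 96 F0 9F 98 8D E4 86 AE F2 AF B8 BF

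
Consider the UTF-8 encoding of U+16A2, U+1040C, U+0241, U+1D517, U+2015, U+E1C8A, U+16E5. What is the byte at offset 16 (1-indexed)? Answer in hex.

1-indexed offset 16 is 0-indexed offset 15.
U+16A2 → 3-byte form E1 9A A2 at offsets 0–2.
U+1040C → 4-byte form F0 90 90 8C at offsets 3–6.
U+0241 → 2-byte form C9 81 at offsets 7–8.
U+1D517 → 4-byte form F0 9D 94 97 at offsets 9–12.
U+2015 → 3-byte form E2 80 95 at offsets 13–15.
Offset 15 falls in char 5's range; it's byte 3 of E2 80 95 = 0x95.

0x95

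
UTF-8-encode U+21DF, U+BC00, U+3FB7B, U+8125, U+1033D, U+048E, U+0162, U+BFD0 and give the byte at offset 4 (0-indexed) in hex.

0xB0

U+21DF → 3-byte form E2 87 9F at offsets 0–2.
U+BC00 → 3-byte form EB B0 80 at offsets 3–5.
Offset 4 falls in char 2's range; it's byte 2 of EB B0 80 = 0xB0.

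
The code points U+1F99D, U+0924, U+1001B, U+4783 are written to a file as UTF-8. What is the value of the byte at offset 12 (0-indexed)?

U+1F99D → 4-byte form F0 9F A6 9D at offsets 0–3.
U+0924 → 3-byte form E0 A4 A4 at offsets 4–6.
U+1001B → 4-byte form F0 90 80 9B at offsets 7–10.
U+4783 → 3-byte form E4 9E 83 at offsets 11–13.
Offset 12 falls in char 4's range; it's byte 2 of E4 9E 83 = 0x9E.

0x9E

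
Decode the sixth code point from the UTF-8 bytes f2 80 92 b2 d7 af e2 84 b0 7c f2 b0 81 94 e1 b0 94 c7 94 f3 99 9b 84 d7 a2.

U+1C14

Offset 0: leading byte 0xF2 = 11110010 → 4-byte char #1 = F2 80 92 B2.
Offset 4: leading byte 0xD7 = 11010111 → 2-byte char #2 = D7 AF.
Offset 6: leading byte 0xE2 = 11100010 → 3-byte char #3 = E2 84 B0.
Offset 9: leading byte 0x7C = 01111100 → 1-byte char #4 = 7C.
Offset 10: leading byte 0xF2 = 11110010 → 4-byte char #5 = F2 B0 81 94.
Offset 14: leading byte 0xE1 = 11100001 → 3-byte char #6 = E1 B0 94.
Leading byte 0xE1 = 11100001 matches 1110xxxx → 3-byte sequence.
Byte 1: 0xE1 = 11100001, payload 0001 (4 bits).
Byte 2: 0xB0 = 10110000 (10xxxxxx ✓), payload 110000.
Byte 3: 0x94 = 10010100 (10xxxxxx ✓), payload 010100.
Concatenate: 0001110000010100 = 0x1C14 (16 bits → U+1C14).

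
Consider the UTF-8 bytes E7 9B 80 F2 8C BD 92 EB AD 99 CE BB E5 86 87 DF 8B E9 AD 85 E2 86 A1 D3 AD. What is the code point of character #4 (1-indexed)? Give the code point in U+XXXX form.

Offset 0: leading byte 0xE7 = 11100111 → 3-byte char #1 = E7 9B 80.
Offset 3: leading byte 0xF2 = 11110010 → 4-byte char #2 = F2 8C BD 92.
Offset 7: leading byte 0xEB = 11101011 → 3-byte char #3 = EB AD 99.
Offset 10: leading byte 0xCE = 11001110 → 2-byte char #4 = CE BB.
Leading byte 0xCE = 11001110 matches 110xxxxx → 2-byte sequence.
Byte 1: 0xCE = 11001110, payload 01110 (5 bits).
Byte 2: 0xBB = 10111011 (10xxxxxx ✓), payload 111011.
Concatenate: 01110111011 = 0x3BB (11 bits → U+03BB).

U+03BB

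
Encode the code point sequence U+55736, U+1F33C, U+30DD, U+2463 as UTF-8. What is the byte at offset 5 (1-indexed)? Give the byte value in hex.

1-indexed offset 5 is 0-indexed offset 4.
U+55736 → 4-byte form F1 95 9C B6 at offsets 0–3.
U+1F33C → 4-byte form F0 9F 8C BC at offsets 4–7.
Offset 4 falls in char 2's range; it's byte 1 of F0 9F 8C BC = 0xF0.

0xF0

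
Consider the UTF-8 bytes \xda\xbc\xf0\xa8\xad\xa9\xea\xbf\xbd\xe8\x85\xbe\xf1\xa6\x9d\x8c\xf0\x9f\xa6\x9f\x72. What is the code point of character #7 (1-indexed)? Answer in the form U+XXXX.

U+0072

Offset 0: leading byte 0xDA = 11011010 → 2-byte char #1 = DA BC.
Offset 2: leading byte 0xF0 = 11110000 → 4-byte char #2 = F0 A8 AD A9.
Offset 6: leading byte 0xEA = 11101010 → 3-byte char #3 = EA BF BD.
Offset 9: leading byte 0xE8 = 11101000 → 3-byte char #4 = E8 85 BE.
Offset 12: leading byte 0xF1 = 11110001 → 4-byte char #5 = F1 A6 9D 8C.
Offset 16: leading byte 0xF0 = 11110000 → 4-byte char #6 = F0 9F A6 9F.
Offset 20: leading byte 0x72 = 01110010 → 1-byte char #7 = 72.
Leading byte 0x72 = 01110010 matches 0xxxxxxx → 1-byte sequence.
Byte 1: 0x72 = 01110010, payload 1110010 (7 bits).
Concatenate: 1110010 = 0x72 (7 bits → U+0072).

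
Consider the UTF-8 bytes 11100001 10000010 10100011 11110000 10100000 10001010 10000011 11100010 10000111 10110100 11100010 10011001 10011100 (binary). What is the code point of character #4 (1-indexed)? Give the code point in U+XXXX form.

Offset 0: leading byte 0xE1 = 11100001 → 3-byte char #1 = E1 82 A3.
Offset 3: leading byte 0xF0 = 11110000 → 4-byte char #2 = F0 A0 8A 83.
Offset 7: leading byte 0xE2 = 11100010 → 3-byte char #3 = E2 87 B4.
Offset 10: leading byte 0xE2 = 11100010 → 3-byte char #4 = E2 99 9C.
Leading byte 0xE2 = 11100010 matches 1110xxxx → 3-byte sequence.
Byte 1: 0xE2 = 11100010, payload 0010 (4 bits).
Byte 2: 0x99 = 10011001 (10xxxxxx ✓), payload 011001.
Byte 3: 0x9C = 10011100 (10xxxxxx ✓), payload 011100.
Concatenate: 0010011001011100 = 0x265C (16 bits → U+265C).

U+265C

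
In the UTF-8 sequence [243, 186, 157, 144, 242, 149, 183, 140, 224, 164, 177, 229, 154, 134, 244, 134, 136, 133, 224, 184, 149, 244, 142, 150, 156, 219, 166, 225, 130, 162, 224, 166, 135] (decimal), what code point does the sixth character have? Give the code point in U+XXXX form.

Offset 0: leading byte 0xF3 = 11110011 → 4-byte char #1 = F3 BA 9D 90.
Offset 4: leading byte 0xF2 = 11110010 → 4-byte char #2 = F2 95 B7 8C.
Offset 8: leading byte 0xE0 = 11100000 → 3-byte char #3 = E0 A4 B1.
Offset 11: leading byte 0xE5 = 11100101 → 3-byte char #4 = E5 9A 86.
Offset 14: leading byte 0xF4 = 11110100 → 4-byte char #5 = F4 86 88 85.
Offset 18: leading byte 0xE0 = 11100000 → 3-byte char #6 = E0 B8 95.
Leading byte 0xE0 = 11100000 matches 1110xxxx → 3-byte sequence.
Byte 1: 0xE0 = 11100000, payload 0000 (4 bits).
Byte 2: 0xB8 = 10111000 (10xxxxxx ✓), payload 111000.
Byte 3: 0x95 = 10010101 (10xxxxxx ✓), payload 010101.
Concatenate: 0000111000010101 = 0xE15 (16 bits → U+0E15).

U+0E15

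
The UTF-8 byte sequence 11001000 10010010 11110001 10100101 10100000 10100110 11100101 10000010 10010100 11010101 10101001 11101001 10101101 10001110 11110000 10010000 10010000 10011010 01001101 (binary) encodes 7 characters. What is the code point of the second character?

U+65826

Offset 0: leading byte 0xC8 = 11001000 → 2-byte char #1 = C8 92.
Offset 2: leading byte 0xF1 = 11110001 → 4-byte char #2 = F1 A5 A0 A6.
Leading byte 0xF1 = 11110001 matches 11110xxx → 4-byte sequence.
Byte 1: 0xF1 = 11110001, payload 001 (3 bits).
Byte 2: 0xA5 = 10100101 (10xxxxxx ✓), payload 100101.
Byte 3: 0xA0 = 10100000 (10xxxxxx ✓), payload 100000.
Byte 4: 0xA6 = 10100110 (10xxxxxx ✓), payload 100110.
Concatenate: 001100101100000100110 = 0x65826 (21 bits → U+65826).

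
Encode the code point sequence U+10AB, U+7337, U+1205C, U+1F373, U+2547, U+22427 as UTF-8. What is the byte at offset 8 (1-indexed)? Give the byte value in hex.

1-indexed offset 8 is 0-indexed offset 7.
U+10AB → 3-byte form E1 82 AB at offsets 0–2.
U+7337 → 3-byte form E7 8C B7 at offsets 3–5.
U+1205C → 4-byte form F0 92 81 9C at offsets 6–9.
Offset 7 falls in char 3's range; it's byte 2 of F0 92 81 9C = 0x92.

0x92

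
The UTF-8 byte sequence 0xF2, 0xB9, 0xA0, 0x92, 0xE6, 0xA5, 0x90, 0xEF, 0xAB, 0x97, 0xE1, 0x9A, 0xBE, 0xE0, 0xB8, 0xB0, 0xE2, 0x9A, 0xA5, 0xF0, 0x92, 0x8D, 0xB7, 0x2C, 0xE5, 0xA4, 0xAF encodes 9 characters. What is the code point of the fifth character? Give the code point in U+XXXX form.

Offset 0: leading byte 0xF2 = 11110010 → 4-byte char #1 = F2 B9 A0 92.
Offset 4: leading byte 0xE6 = 11100110 → 3-byte char #2 = E6 A5 90.
Offset 7: leading byte 0xEF = 11101111 → 3-byte char #3 = EF AB 97.
Offset 10: leading byte 0xE1 = 11100001 → 3-byte char #4 = E1 9A BE.
Offset 13: leading byte 0xE0 = 11100000 → 3-byte char #5 = E0 B8 B0.
Leading byte 0xE0 = 11100000 matches 1110xxxx → 3-byte sequence.
Byte 1: 0xE0 = 11100000, payload 0000 (4 bits).
Byte 2: 0xB8 = 10111000 (10xxxxxx ✓), payload 111000.
Byte 3: 0xB0 = 10110000 (10xxxxxx ✓), payload 110000.
Concatenate: 0000111000110000 = 0xE30 (16 bits → U+0E30).

U+0E30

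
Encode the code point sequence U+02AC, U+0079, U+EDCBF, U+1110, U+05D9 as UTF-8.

U+02AC: 2-byte form → CA AC.
U+0079: 1-byte form → 79.
U+EDCBF: 4-byte form → F3 AD B2 BF.
U+1110: 3-byte form → E1 84 90.
U+05D9: 2-byte form → D7 99.
Concatenated (12 bytes): CA AC 79 F3 AD B2 BF E1 84 90 D7 99.

CA AC 79 F3 AD B2 BF E1 84 90 D7 99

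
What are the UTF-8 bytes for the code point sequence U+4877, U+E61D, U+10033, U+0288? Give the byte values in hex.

U+4877: 3-byte form → E4 A1 B7.
U+E61D: 3-byte form → EE 98 9D.
U+10033: 4-byte form → F0 90 80 B3.
U+0288: 2-byte form → CA 88.
Concatenated (12 bytes): E4 A1 B7 EE 98 9D F0 90 80 B3 CA 88.

E4 A1 B7 EE 98 9D F0 90 80 B3 CA 88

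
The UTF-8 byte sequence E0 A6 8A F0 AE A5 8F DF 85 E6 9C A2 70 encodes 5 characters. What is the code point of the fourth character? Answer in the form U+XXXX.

Offset 0: leading byte 0xE0 = 11100000 → 3-byte char #1 = E0 A6 8A.
Offset 3: leading byte 0xF0 = 11110000 → 4-byte char #2 = F0 AE A5 8F.
Offset 7: leading byte 0xDF = 11011111 → 2-byte char #3 = DF 85.
Offset 9: leading byte 0xE6 = 11100110 → 3-byte char #4 = E6 9C A2.
Leading byte 0xE6 = 11100110 matches 1110xxxx → 3-byte sequence.
Byte 1: 0xE6 = 11100110, payload 0110 (4 bits).
Byte 2: 0x9C = 10011100 (10xxxxxx ✓), payload 011100.
Byte 3: 0xA2 = 10100010 (10xxxxxx ✓), payload 100010.
Concatenate: 0110011100100010 = 0x6722 (16 bits → U+6722).

U+6722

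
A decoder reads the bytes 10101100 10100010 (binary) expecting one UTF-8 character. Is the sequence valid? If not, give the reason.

Byte 0xAC = 10101100 has the form 10xxxxxx — a continuation byte — but there is no preceding leading byte.

invalid (continuation byte with no leading byte)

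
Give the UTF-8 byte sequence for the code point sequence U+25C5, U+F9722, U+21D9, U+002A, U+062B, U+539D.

U+25C5: 3-byte form → E2 97 85.
U+F9722: 4-byte form → F3 B9 9C A2.
U+21D9: 3-byte form → E2 87 99.
U+002A: 1-byte form → 2A.
U+062B: 2-byte form → D8 AB.
U+539D: 3-byte form → E5 8E 9D.
Concatenated (16 bytes): E2 97 85 F3 B9 9C A2 E2 87 99 2A D8 AB E5 8E 9D.

E2 97 85 F3 B9 9C A2 E2 87 99 2A D8 AB E5 8E 9D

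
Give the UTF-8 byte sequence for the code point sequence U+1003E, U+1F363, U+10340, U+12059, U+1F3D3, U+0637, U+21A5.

U+1003E: 4-byte form → F0 90 80 BE.
U+1F363: 4-byte form → F0 9F 8D A3.
U+10340: 4-byte form → F0 90 8D 80.
U+12059: 4-byte form → F0 92 81 99.
U+1F3D3: 4-byte form → F0 9F 8F 93.
U+0637: 2-byte form → D8 B7.
U+21A5: 3-byte form → E2 86 A5.
Concatenated (25 bytes): F0 90 80 BE F0 9F 8D A3 F0 90 8D 80 F0 92 81 99 F0 9F 8F 93 D8 B7 E2 86 A5.

F0 90 80 BE F0 9F 8D A3 F0 90 8D 80 F0 92 81 99 F0 9F 8F 93 D8 B7 E2 86 A5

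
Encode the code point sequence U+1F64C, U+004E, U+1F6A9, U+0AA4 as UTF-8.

U+1F64C: 4-byte form → F0 9F 99 8C.
U+004E: 1-byte form → 4E.
U+1F6A9: 4-byte form → F0 9F 9A A9.
U+0AA4: 3-byte form → E0 AA A4.
Concatenated (12 bytes): F0 9F 99 8C 4E F0 9F 9A A9 E0 AA A4.

F0 9F 99 8C 4E F0 9F 9A A9 E0 AA A4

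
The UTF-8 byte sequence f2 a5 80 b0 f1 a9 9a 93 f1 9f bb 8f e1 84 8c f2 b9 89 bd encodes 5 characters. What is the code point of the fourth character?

Offset 0: leading byte 0xF2 = 11110010 → 4-byte char #1 = F2 A5 80 B0.
Offset 4: leading byte 0xF1 = 11110001 → 4-byte char #2 = F1 A9 9A 93.
Offset 8: leading byte 0xF1 = 11110001 → 4-byte char #3 = F1 9F BB 8F.
Offset 12: leading byte 0xE1 = 11100001 → 3-byte char #4 = E1 84 8C.
Leading byte 0xE1 = 11100001 matches 1110xxxx → 3-byte sequence.
Byte 1: 0xE1 = 11100001, payload 0001 (4 bits).
Byte 2: 0x84 = 10000100 (10xxxxxx ✓), payload 000100.
Byte 3: 0x8C = 10001100 (10xxxxxx ✓), payload 001100.
Concatenate: 0001000100001100 = 0x110C (16 bits → U+110C).

U+110C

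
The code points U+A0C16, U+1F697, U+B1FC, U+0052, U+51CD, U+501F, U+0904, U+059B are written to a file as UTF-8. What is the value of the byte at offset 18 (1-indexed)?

0x9F

1-indexed offset 18 is 0-indexed offset 17.
U+A0C16 → 4-byte form F2 A0 B0 96 at offsets 0–3.
U+1F697 → 4-byte form F0 9F 9A 97 at offsets 4–7.
U+B1FC → 3-byte form EB 87 BC at offsets 8–10.
U+0052 → 1-byte form 52 at offsets 11–11.
U+51CD → 3-byte form E5 87 8D at offsets 12–14.
U+501F → 3-byte form E5 80 9F at offsets 15–17.
Offset 17 falls in char 6's range; it's byte 3 of E5 80 9F = 0x9F.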